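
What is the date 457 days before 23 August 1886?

23 May 1885

Count 457 days before August 23, 1886:
May 23, 1885 → May 23, 1886: 365 days.
May 1886: 31 − 23 = 8 days remain.
Then June (30), July (31): 30 + 31 = 61 days.
August 1–23, 1886: 23 days.
Residual: 92 days.
Total: 457 days.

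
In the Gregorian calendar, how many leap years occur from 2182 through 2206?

5

Years divisible by 4 in [2182, 2206]: 2184, 2188, 2192, 2196, 2200, 2204.
Of these, 2200 is divisible by 100 but not 400, so not leap.
Leap years: 6 − 1 = 5.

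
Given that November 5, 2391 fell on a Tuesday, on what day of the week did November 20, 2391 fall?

Wednesday

Within November 2391: 20 − 5 = 15 days.
15 mod 7 = 1, so 1 day after Tuesday is Wednesday.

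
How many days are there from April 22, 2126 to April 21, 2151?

Day-of-year of April 22, 2126: 112.
Day-of-year of April 21, 2151: 111.
2126 has 365 days, so 365 − 112 = 253 days remain in 2126.
Full years 2127–2150: 18 common + 6 leap = 18×365 + 6×366 = 8766 days.
Total: 253 + 8766 + 111 = 9130 days.

9130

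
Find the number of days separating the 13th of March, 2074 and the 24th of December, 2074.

286

March 2074: 31 − 13 = 18 days remain.
Then April (30), May (31), June (30), July (31), August (31), September (30), October (31), November (30): 30 + 31 + 30 + 31 + 31 + 30 + 31 + 30 = 244 days.
December 1–24, 2074: 24 days.
Total: 18 + 244 + 24 = 286 days.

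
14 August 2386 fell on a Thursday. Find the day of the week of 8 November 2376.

Monday

Count forward from the earlier date (November 8, 2376) to the later (August 14, 2386):
Day-of-year of November 8, 2376: 313.
Day-of-year of August 14, 2386: 226.
2376 has 366 days, so 366 − 313 = 53 days remain in 2376.
Full years 2377–2385: 7 common + 2 leap = 7×365 + 2×366 = 3287 days.
Total: 53 + 3287 + 226 = 3566 days.
3566 mod 7 = 3, so 3 days before Thursday is Monday.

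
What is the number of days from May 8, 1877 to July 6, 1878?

May 8, 1877 → May 8, 1878: 365 days.
May 1878: 31 − 8 = 23 days remain.
Then June (30): 30 days.
July 1–6, 1878: 6 days.
Residual: 59 days.
Total: 424 days.

424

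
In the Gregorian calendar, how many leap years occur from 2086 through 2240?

37

Years divisible by 4: 2088, 2092, …, 2240 — 39 in all.
Of these, 2100, 2200 are divisible by 100 but not 400, so not leap.
Leap years: 39 − 2 = 37.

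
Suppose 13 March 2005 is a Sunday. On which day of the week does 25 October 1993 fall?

Count forward from the earlier date (October 25, 1993) to the later (March 13, 2005):
From October 25, 1993 to October 25, 2004: 11 years, of which 3 contain a Feb 29 — 8×365 + 3×366 = 4018 days.
(2000 is a leap year (divisible by 400).)
October 2004: 31 − 25 = 6 days remain.
Then November (30), December (31), January (31), February 2005 (28): 30 + 31 + 31 + 28 = 120 days.
March 1–13, 2005: 13 days.
Residual: 139 days.
Total: 4157 days.
4157 mod 7 = 6, so 6 days before Sunday is Monday.

Monday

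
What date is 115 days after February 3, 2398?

May 29, 2398

Count 115 days after February 3, 2398:
February 2398: 28 − 3 = 25 days remain (2398 is not a leap year, so February has 28 days).
Then March (31), April (30): 31 + 30 = 61 days.
May 1–29, 2398: 29 days.
Total: 25 + 61 + 29 = 115 days.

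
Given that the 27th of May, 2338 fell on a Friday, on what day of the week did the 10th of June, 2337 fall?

Thursday

Count forward from the earlier date (June 10, 2337) to the later (May 27, 2338):
June 2337: 30 − 10 = 20 days remain.
Then 10 full months totalling 304 days.
May 1–27, 2338: 27 days.
Total: 20 + 304 + 27 = 351 days.
351 mod 7 = 1, so 1 day before Friday is Thursday.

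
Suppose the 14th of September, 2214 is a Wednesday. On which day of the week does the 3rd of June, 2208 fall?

Count forward from the earlier date (June 3, 2208) to the later (September 14, 2214):
Day-of-year of June 3, 2208: 155.
Day-of-year of September 14, 2214: 257.
2208 has 366 days, so 366 − 155 = 211 days remain in 2208.
Full years: 2209: 365; 2210: 365; 2211: 365; 2212: 366; 2213: 365. Sum = 1826.
Total: 211 + 1826 + 257 = 2294 days.
2294 mod 7 = 5, so 5 days before Wednesday is Friday.

Friday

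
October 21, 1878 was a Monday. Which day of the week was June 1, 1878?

Count forward from the earlier date (June 1, 1878) to the later (October 21, 1878):
June 1878: 30 − 1 = 29 days remain.
Then July (31), August (31), September (30): 31 + 31 + 30 = 92 days.
October 1–21, 1878: 21 days.
Total: 29 + 92 + 21 = 142 days.
142 mod 7 = 2, so 2 days before Monday is Saturday.

Saturday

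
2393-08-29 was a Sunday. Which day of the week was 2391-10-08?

Count forward from the earlier date (October 8, 2391) to the later (August 29, 2393):
October 8, 2391 → October 8, 2392: 366 days (2392 is a leap year).
October 2392: 31 − 8 = 23 days remain.
Then 9 full months totalling 273 days.
August 1–29, 2393: 29 days.
Residual: 325 days.
Total: 691 days.
691 mod 7 = 5, so 5 days before Sunday is Tuesday.

Tuesday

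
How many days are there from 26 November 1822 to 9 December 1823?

Day-of-year of November 26, 1822: 330.
Day-of-year of December 9, 1823: 343.
1822 has 365 days, so 365 − 330 = 35 days remain in 1822.
Total: 35 + 343 = 378 days.

378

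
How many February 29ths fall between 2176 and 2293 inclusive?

Years divisible by 4: 2176, 2180, …, 2292 — 30 in all.
Of these, 2200 is divisible by 100 but not 400, so not leap.
Leap years: 30 − 1 = 29.

29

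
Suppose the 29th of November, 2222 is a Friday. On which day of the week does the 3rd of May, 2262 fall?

Saturday

From November 29, 2222 to November 29, 2261: 39 years, of which 10 contain a Feb 29 — 29×365 + 10×366 = 14245 days.
November 2261: 30 − 29 = 1 day remains.
Then December (31), January (31), February 2262 (28), March (31), April (30): 31 + 31 + 28 + 31 + 30 = 151 days.
May 1–3, 2262: 3 days.
Residual: 155 days.
Total: 14400 days.
14400 mod 7 = 1, so 1 day after Friday is Saturday.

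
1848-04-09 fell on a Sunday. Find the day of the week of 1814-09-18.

Count forward from the earlier date (September 18, 1814) to the later (April 9, 1848):
From September 18, 1814 to September 18, 1847: 33 years, of which 8 contain a Feb 29 — 25×365 + 8×366 = 12053 days.
September 1847: 30 − 18 = 12 days remain.
Then October (31), November (30), December (31), January (31), February 1848 (29), March (31): 31 + 30 + 31 + 31 + 29 + 31 = 183 days.
April 1–9, 1848: 9 days.
Residual: 204 days.
Total: 12257 days.
12257 is a multiple of 7, so 1814-09-18 falls on the same weekday: Sunday.

Sunday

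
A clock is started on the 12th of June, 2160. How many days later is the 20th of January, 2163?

Day-of-year of June 12, 2160: 164.
Day-of-year of January 20, 2163: 20.
2160 has 366 days, so 366 − 164 = 202 days remain in 2160.
Full years: 2161: 365; 2162: 365. Sum = 730.
Total: 202 + 730 + 20 = 952 days.

952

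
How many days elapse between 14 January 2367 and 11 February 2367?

January 2367: 31 − 14 = 17 days remain.
February 1–11, 2367: 11 days (2367 is not a leap year).
Total: 17 + 11 = 28 days.

28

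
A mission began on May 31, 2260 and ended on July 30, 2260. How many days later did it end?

May 2260: 31 − 31 = 0 days remain.
Then June (30): 30 days.
July 1–30, 2260: 30 days.
Total: 0 + 30 + 30 = 60 days.

60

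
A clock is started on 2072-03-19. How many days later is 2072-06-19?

March 2072: 31 − 19 = 12 days remain.
Then April (30), May (31): 30 + 31 = 61 days.
June 1–19, 2072: 19 days.
Total: 12 + 61 + 19 = 92 days.

92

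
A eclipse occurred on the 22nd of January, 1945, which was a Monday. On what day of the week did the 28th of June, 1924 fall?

Saturday

Count forward from the earlier date (June 28, 1924) to the later (January 22, 1945):
Day-of-year of June 28, 1924: 180.
Day-of-year of January 22, 1945: 22.
1924 has 366 days, so 366 − 180 = 186 days remain in 1924.
Full years 1925–1944: 15 common + 5 leap = 15×365 + 5×366 = 7305 days.
Total: 186 + 7305 + 22 = 7513 days.
7513 mod 7 = 2, so 2 days before Monday is Saturday.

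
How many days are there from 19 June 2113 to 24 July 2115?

Day-of-year of June 19, 2113: 170.
Day-of-year of July 24, 2115: 205.
2113 has 365 days, so 365 − 170 = 195 days remain in 2113.
Full years: 2114: 365. Sum = 365.
Total: 195 + 365 + 205 = 765 days.

765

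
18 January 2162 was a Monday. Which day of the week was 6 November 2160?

Thursday

Count forward from the earlier date (November 6, 2160) to the later (January 18, 2162):
November 2160: 30 − 6 = 24 days remain.
Then 13 full months totalling 396 days.
January 1–18, 2162: 18 days.
Total: 24 + 396 + 18 = 438 days.
438 mod 7 = 4, so 4 days before Monday is Thursday.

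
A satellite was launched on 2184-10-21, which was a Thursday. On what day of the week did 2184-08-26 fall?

Count forward from the earlier date (August 26, 2184) to the later (October 21, 2184):
August 2184: 31 − 26 = 5 days remain.
Then September (30): 30 days.
October 1–21, 2184: 21 days.
Total: 5 + 30 + 21 = 56 days.
56 is a multiple of 7, so 2184-08-26 falls on the same weekday: Thursday.

Thursday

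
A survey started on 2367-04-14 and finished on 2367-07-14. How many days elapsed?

April 2367: 30 − 14 = 16 days remain.
Then May (31), June (30): 31 + 30 = 61 days.
July 1–14, 2367: 14 days.
Total: 16 + 61 + 14 = 91 days.

91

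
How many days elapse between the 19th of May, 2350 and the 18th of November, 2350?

183

May 2350: 31 − 19 = 12 days remain.
Then June (30), July (31), August (31), September (30), October (31): 30 + 31 + 31 + 30 + 31 = 153 days.
November 1–18, 2350: 18 days.
Total: 12 + 153 + 18 = 183 days.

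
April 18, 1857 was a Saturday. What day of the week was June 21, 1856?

Count forward from the earlier date (June 21, 1856) to the later (April 18, 1857):
June 1856: 30 − 21 = 9 days remain.
Then 9 full months totalling 274 days.
April 1–18, 1857: 18 days.
Total: 9 + 274 + 18 = 301 days.
301 is a multiple of 7, so June 21, 1856 falls on the same weekday: Saturday.

Saturday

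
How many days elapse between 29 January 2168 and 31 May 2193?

9254

Day-of-year of January 29, 2168: 29.
Day-of-year of May 31, 2193: 151.
2168 has 366 days, so 366 − 29 = 337 days remain in 2168.
Full years 2169–2192: 18 common + 6 leap = 18×365 + 6×366 = 8766 days.
Total: 337 + 8766 + 151 = 9254 days.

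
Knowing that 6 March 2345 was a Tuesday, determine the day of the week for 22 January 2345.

Count forward from the earlier date (January 22, 2345) to the later (March 6, 2345):
January 2345: 31 − 22 = 9 days remain.
Then February 2345 (28): 28 days.
March 1–6, 2345: 6 days.
Total: 9 + 28 + 6 = 43 days.
43 mod 7 = 1, so 1 day before Tuesday is Monday.

Monday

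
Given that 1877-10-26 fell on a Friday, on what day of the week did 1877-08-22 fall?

Wednesday

Count forward from the earlier date (August 22, 1877) to the later (October 26, 1877):
August 1877: 31 − 22 = 9 days remain.
Then September (30): 30 days.
October 1–26, 1877: 26 days.
Total: 9 + 30 + 26 = 65 days.
65 mod 7 = 2, so 2 days before Friday is Wednesday.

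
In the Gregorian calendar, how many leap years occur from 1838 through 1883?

11

Years divisible by 4 in [1838, 1883]: 1840, 1844, 1848, 1852, 1856, 1860, 1864, 1868, 1872, 1876, 1880.
No century exceptions apply. Count: 11.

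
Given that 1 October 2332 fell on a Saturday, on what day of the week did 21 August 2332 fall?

Count forward from the earlier date (August 21, 2332) to the later (October 1, 2332):
August 2332: 31 − 21 = 10 days remain.
Then September (30): 30 days.
October 1, 2332: 1 day.
Total: 10 + 30 + 1 = 41 days.
41 mod 7 = 6, so 6 days before Saturday is Sunday.

Sunday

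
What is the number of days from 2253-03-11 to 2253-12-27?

March 2253: 31 − 11 = 20 days remain.
Then April (30), May (31), June (30), July (31), August (31), September (30), October (31), November (30): 30 + 31 + 30 + 31 + 31 + 30 + 31 + 30 = 244 days.
December 1–27, 2253: 27 days.
Total: 20 + 244 + 27 = 291 days.

291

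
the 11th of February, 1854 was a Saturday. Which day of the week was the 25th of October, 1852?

Count forward from the earlier date (October 25, 1852) to the later (February 11, 1854):
October 1852: 31 − 25 = 6 days remain.
Then 15 full months totalling 457 days.
February 1–11, 1854: 11 days (1854 is not a leap year).
Total: 6 + 457 + 11 = 474 days.
474 mod 7 = 5, so 5 days before Saturday is Monday.

Monday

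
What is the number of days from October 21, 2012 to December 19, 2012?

October 2012: 31 − 21 = 10 days remain.
Then November (30): 30 days.
December 1–19, 2012: 19 days.
Total: 10 + 30 + 19 = 59 days.

59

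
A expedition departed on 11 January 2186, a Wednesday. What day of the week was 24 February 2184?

Tuesday

Count forward from the earlier date (February 24, 2184) to the later (January 11, 2186):
February 24, 2184 → February 24, 2185: 366 days (2184 is a leap year).
February 2185: 28 − 24 = 4 days remain (2185 is not a leap year, so February has 28 days).
Then 10 full months totalling 306 days.
January 1–11, 2186: 11 days.
Residual: 321 days.
Total: 687 days.
687 mod 7 = 1, so 1 day before Wednesday is Tuesday.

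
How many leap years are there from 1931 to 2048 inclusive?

30

Years divisible by 4: 1932, 1936, …, 2048 — 30 in all.
2000 is divisible by 400, so still leap.
No century exceptions apply. Count: 30.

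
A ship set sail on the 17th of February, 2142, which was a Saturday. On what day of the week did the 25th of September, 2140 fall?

Sunday

Count forward from the earlier date (September 25, 2140) to the later (February 17, 2142):
September 2140: 30 − 25 = 5 days remain.
Then 16 full months totalling 488 days.
February 1–17, 2142: 17 days (2142 is not a leap year).
Total: 5 + 488 + 17 = 510 days.
510 mod 7 = 6, so 6 days before Saturday is Sunday.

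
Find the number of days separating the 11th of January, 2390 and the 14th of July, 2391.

549

January 11, 2390 → January 11, 2391: 365 days.
January 2391: 31 − 11 = 20 days remain.
Then February 2391 (28), March (31), April (30), May (31), June (30): 28 + 31 + 30 + 31 + 30 = 150 days.
July 1–14, 2391: 14 days.
Residual: 184 days.
Total: 549 days.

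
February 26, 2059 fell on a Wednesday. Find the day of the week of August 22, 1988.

Count forward from the earlier date (August 22, 1988) to the later (February 26, 2059):
From August 22, 1988 to August 22, 2058: 70 years, of which 17 contain a Feb 29 — 53×365 + 17×366 = 25567 days.
(2000 is a leap year (divisible by 400).)
August 2058: 31 − 22 = 9 days remain.
Then September (30), October (31), November (30), December (31), January (31): 30 + 31 + 30 + 31 + 31 = 153 days.
February 1–26, 2059: 26 days (2059 is not a leap year).
Residual: 188 days.
Total: 25755 days.
25755 mod 7 = 2, so 2 days before Wednesday is Monday.

Monday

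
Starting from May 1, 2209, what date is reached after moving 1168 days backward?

February 18, 2206

Count 1168 days before May 1, 2209:
Day-of-year of February 18, 2206: 49.
Day-of-year of May 1, 2209: 121.
2206 has 365 days, so 365 − 49 = 316 days remain in 2206.
Full years: 2207: 365; 2208: 366. Sum = 731.
Total: 316 + 731 + 121 = 1168 days.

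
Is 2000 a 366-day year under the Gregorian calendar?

2000 is a leap year (divisible by 400).

Yes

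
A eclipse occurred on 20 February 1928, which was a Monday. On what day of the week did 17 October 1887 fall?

Monday

Count forward from the earlier date (October 17, 1887) to the later (February 20, 1928):
From October 17, 1887 to October 17, 1927: 40 years, of which 9 contain a Feb 29 — 31×365 + 9×366 = 14609 days.
(1900 is not a leap year (divisible by 100 but not 400).)
October 1927: 31 − 17 = 14 days remain.
Then November (30), December (31), January (31): 30 + 31 + 31 = 92 days.
February 1–20, 1928: 20 days (1928 is a leap year).
Residual: 126 days.
Total: 14735 days.
14735 is a multiple of 7, so 17 October 1887 falls on the same weekday: Monday.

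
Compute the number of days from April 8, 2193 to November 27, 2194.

598

April 8, 2193 → April 8, 2194: 365 days.
April 2194: 30 − 8 = 22 days remain.
Then May (31), June (30), July (31), August (31), September (30), October (31): 31 + 30 + 31 + 31 + 30 + 31 = 184 days.
November 1–27, 2194: 27 days.
Residual: 233 days.
Total: 598 days.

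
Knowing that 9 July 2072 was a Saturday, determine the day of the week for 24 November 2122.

From July 9, 2072 to July 9, 2122: 50 years, of which 11 contain a Feb 29 — 39×365 + 11×366 = 18261 days.
(2100 is not a leap year (divisible by 100 but not 400).)
July 2122: 31 − 9 = 22 days remain.
Then August (31), September (30), October (31): 31 + 30 + 31 = 92 days.
November 1–24, 2122: 24 days.
Residual: 138 days.
Total: 18399 days.
18399 mod 7 = 3, so 3 days after Saturday is Tuesday.

Tuesday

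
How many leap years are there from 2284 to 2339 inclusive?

13

Years divisible by 4: 2284, 2288, …, 2336 — 14 in all.
Of these, 2300 is divisible by 100 but not 400, so not leap.
Leap years: 14 − 1 = 13.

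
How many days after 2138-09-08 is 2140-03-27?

566

September 2138: 30 − 8 = 22 days remain.
Then 17 full months totalling 517 days.
March 1–27, 2140: 27 days.
Total: 22 + 517 + 27 = 566 days.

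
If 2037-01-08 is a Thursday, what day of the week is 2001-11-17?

Count forward from the earlier date (November 17, 2001) to the later (January 8, 2037):
Day-of-year of November 17, 2001: 321.
Day-of-year of January 8, 2037: 8.
2001 has 365 days, so 365 − 321 = 44 days remain in 2001.
Full years 2002–2036: 26 common + 9 leap = 26×365 + 9×366 = 12784 days.
Total: 44 + 12784 + 8 = 12836 days.
12836 mod 7 = 5, so 5 days before Thursday is Saturday.

Saturday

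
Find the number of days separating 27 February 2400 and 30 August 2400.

185

February 2400: 29 − 27 = 2 days remain (2400 is a leap year (divisible by 400), so February has 29 days).
Then March (31), April (30), May (31), June (30), July (31): 31 + 30 + 31 + 30 + 31 = 153 days.
August 1–30, 2400: 30 days.
Total: 2 + 153 + 30 = 185 days.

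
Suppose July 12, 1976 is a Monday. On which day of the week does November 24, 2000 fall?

Friday

Day-of-year of July 12, 1976: 194.
Day-of-year of November 24, 2000: 329.
1976 has 366 days, so 366 − 194 = 172 days remain in 1976.
Full years 1977–1999: 18 common + 5 leap = 18×365 + 5×366 = 8400 days.
Total: 172 + 8400 + 329 = 8901 days.
8901 mod 7 = 4, so 4 days after Monday is Friday.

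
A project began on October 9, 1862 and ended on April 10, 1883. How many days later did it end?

From October 9, 1862 to October 9, 1882: 20 years, of which 5 contain a Feb 29 — 15×365 + 5×366 = 7305 days.
October 1882: 31 − 9 = 22 days remain.
Then November (30), December (31), January (31), February 1883 (28), March (31): 30 + 31 + 31 + 28 + 31 = 151 days.
April 1–10, 1883: 10 days.
Residual: 183 days.
Total: 7488 days.

7488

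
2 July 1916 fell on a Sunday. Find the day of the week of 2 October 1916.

Monday

July 1916: 31 − 2 = 29 days remain.
Then August (31), September (30): 31 + 30 = 61 days.
October 1–2, 1916: 2 days.
Total: 29 + 61 + 2 = 92 days.
92 mod 7 = 1, so 1 day after Sunday is Monday.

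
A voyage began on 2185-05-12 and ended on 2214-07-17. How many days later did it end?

10657

From May 12, 2185 to May 12, 2214: 29 years, of which 6 contain a Feb 29 — 23×365 + 6×366 = 10591 days.
(2200 is not a leap year (divisible by 100 but not 400).)
May 2214: 31 − 12 = 19 days remain.
Then June (30): 30 days.
July 1–17, 2214: 17 days.
Residual: 66 days.
Total: 10657 days.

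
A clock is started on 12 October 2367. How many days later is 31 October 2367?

Within October 2367: 31 − 12 = 19 days.

19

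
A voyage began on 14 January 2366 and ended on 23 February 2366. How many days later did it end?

January 2366: 31 − 14 = 17 days remain.
February 1–23, 2366: 23 days (2366 is not a leap year).
Total: 17 + 23 = 40 days.

40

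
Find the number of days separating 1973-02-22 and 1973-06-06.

104

February 1973: 28 − 22 = 6 days remain (1973 is not a leap year, so February has 28 days).
Then March (31), April (30), May (31): 31 + 30 + 31 = 92 days.
June 1–6, 1973: 6 days.
Total: 6 + 92 + 6 = 104 days.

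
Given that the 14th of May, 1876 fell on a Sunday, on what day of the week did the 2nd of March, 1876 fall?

Thursday

Count forward from the earlier date (March 2, 1876) to the later (May 14, 1876):
March 1876: 31 − 2 = 29 days remain.
Then April (30): 30 days.
May 1–14, 1876: 14 days.
Total: 29 + 30 + 14 = 73 days.
73 mod 7 = 3, so 3 days before Sunday is Thursday.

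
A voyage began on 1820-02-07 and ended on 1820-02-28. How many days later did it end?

Within February 1820: 28 − 7 = 21 days.

21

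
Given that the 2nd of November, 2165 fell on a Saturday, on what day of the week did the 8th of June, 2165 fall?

Saturday

Count forward from the earlier date (June 8, 2165) to the later (November 2, 2165):
June 2165: 30 − 8 = 22 days remain.
Then July (31), August (31), September (30), October (31): 31 + 31 + 30 + 31 = 123 days.
November 1–2, 2165: 2 days.
Total: 22 + 123 + 2 = 147 days.
147 is a multiple of 7, so the 8th of June, 2165 falls on the same weekday: Saturday.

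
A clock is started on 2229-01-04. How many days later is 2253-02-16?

8809

Day-of-year of January 4, 2229: 4.
Day-of-year of February 16, 2253: 47.
2229 has 365 days, so 365 − 4 = 361 days remain in 2229.
Full years 2230–2252: 17 common + 6 leap = 17×365 + 6×366 = 8401 days.
Total: 361 + 8401 + 47 = 8809 days.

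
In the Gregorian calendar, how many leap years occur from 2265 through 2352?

21

Years divisible by 4: 2268, 2272, …, 2352 — 22 in all.
Of these, 2300 is divisible by 100 but not 400, so not leap.
Leap years: 22 − 1 = 21.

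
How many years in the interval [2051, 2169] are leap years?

29

Years divisible by 4: 2052, 2056, …, 2168 — 30 in all.
Of these, 2100 is divisible by 100 but not 400, so not leap.
Leap years: 30 − 1 = 29.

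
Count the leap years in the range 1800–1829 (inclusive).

Years divisible by 4 in [1800, 1829]: 1800, 1804, 1808, 1812, 1816, 1820, 1824, 1828.
Of these, 1800 is divisible by 100 but not 400, so not leap.
Leap years: 8 − 1 = 7.

7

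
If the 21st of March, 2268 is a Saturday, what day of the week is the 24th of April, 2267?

Wednesday

Count forward from the earlier date (April 24, 2267) to the later (March 21, 2268):
Day-of-year of April 24, 2267: 114.
Day-of-year of March 21, 2268: 81.
2267 has 365 days, so 365 − 114 = 251 days remain in 2267.
Total: 251 + 81 = 332 days.
332 mod 7 = 3, so 3 days before Saturday is Wednesday.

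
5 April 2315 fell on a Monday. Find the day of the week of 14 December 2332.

From April 5, 2315 to April 5, 2332: 17 years, of which 5 contain a Feb 29 — 12×365 + 5×366 = 6210 days.
April 2332: 30 − 5 = 25 days remain.
Then May (31), June (30), July (31), August (31), September (30), October (31), November (30): 31 + 30 + 31 + 31 + 30 + 31 + 30 = 214 days.
December 1–14, 2332: 14 days.
Residual: 253 days.
Total: 6463 days.
6463 mod 7 = 2, so 2 days after Monday is Wednesday.

Wednesday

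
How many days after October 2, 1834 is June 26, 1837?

October 2, 1834 → October 2, 1835: 365 days.
October 2, 1835 → October 2, 1836: 366 days (1836 is a leap year).
October 1836: 31 − 2 = 29 days remain.
Then November (30), December (31), January (31), February 1837 (28), March (31), April (30), May (31): 30 + 31 + 31 + 28 + 31 + 30 + 31 = 212 days.
June 1–26, 1837: 26 days.
Residual: 267 days.
Total: 998 days.

998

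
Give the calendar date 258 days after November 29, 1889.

August 14, 1890

Count 258 days after November 29, 1889:
November 1889: 30 − 29 = 1 day remains.
Then December (31), January (31), February 1890 (28), March (31), April (30), May (31), June (30), July (31): 31 + 31 + 28 + 31 + 30 + 31 + 30 + 31 = 243 days.
August 1–14, 1890: 14 days.
Total: 1 + 243 + 14 = 258 days.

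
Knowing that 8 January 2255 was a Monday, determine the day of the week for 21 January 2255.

Sunday

Within January 2255: 21 − 8 = 13 days.
13 mod 7 = 6, so 6 days after Monday is Sunday.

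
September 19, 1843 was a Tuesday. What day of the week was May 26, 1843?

Count forward from the earlier date (May 26, 1843) to the later (September 19, 1843):
May 1843: 31 − 26 = 5 days remain.
Then June (30), July (31), August (31): 30 + 31 + 31 = 92 days.
September 1–19, 1843: 19 days.
Total: 5 + 92 + 19 = 116 days.
116 mod 7 = 4, so 4 days before Tuesday is Friday.

Friday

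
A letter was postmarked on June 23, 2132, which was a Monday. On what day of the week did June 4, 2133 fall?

Thursday

Day-of-year of June 23, 2132: 175.
Day-of-year of June 4, 2133: 155.
2132 has 366 days, so 366 − 175 = 191 days remain in 2132.
Total: 191 + 155 = 346 days.
346 mod 7 = 3, so 3 days after Monday is Thursday.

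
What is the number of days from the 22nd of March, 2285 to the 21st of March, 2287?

Day-of-year of March 22, 2285: 81.
Day-of-year of March 21, 2287: 80.
2285 has 365 days, so 365 − 81 = 284 days remain in 2285.
Full years: 2286: 365. Sum = 365.
Total: 284 + 365 + 80 = 729 days.

729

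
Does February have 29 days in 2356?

2356 is a leap year.

Yes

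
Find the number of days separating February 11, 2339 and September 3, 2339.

February 2339: 28 − 11 = 17 days remain (2339 is not a leap year, so February has 28 days).
Then March (31), April (30), May (31), June (30), July (31), August (31): 31 + 30 + 31 + 30 + 31 + 31 = 184 days.
September 1–3, 2339: 3 days.
Total: 17 + 184 + 3 = 204 days.

204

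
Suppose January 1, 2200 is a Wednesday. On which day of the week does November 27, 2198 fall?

Tuesday

Count forward from the earlier date (November 27, 2198) to the later (January 1, 2200):
Day-of-year of November 27, 2198: 331.
Day-of-year of January 1, 2200: 1.
2198 has 365 days, so 365 − 331 = 34 days remain in 2198.
Full years: 2199: 365. Sum = 365.
Total: 34 + 365 + 1 = 400 days.
400 mod 7 = 1, so 1 day before Wednesday is Tuesday.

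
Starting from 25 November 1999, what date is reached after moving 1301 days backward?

3 May 1996

Count 1301 days before November 25, 1999:
May 3, 1996 → May 3, 1997: 365 days.
May 3, 1997 → May 3, 1998: 365 days.
May 3, 1998 → May 3, 1999: 365 days.
May 1999: 31 − 3 = 28 days remain.
Then June (30), July (31), August (31), September (30), October (31): 30 + 31 + 31 + 30 + 31 = 153 days.
November 1–25, 1999: 25 days.
Residual: 206 days.
Total: 1301 days.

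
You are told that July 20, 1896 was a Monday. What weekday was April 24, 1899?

Monday

Day-of-year of July 20, 1896: 202.
Day-of-year of April 24, 1899: 114.
1896 has 366 days, so 366 − 202 = 164 days remain in 1896.
Full years: 1897: 365; 1898: 365. Sum = 730.
Total: 164 + 730 + 114 = 1008 days.
1008 is a multiple of 7, so April 24, 1899 falls on the same weekday: Monday.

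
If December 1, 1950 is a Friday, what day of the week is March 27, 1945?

Count forward from the earlier date (March 27, 1945) to the later (December 1, 1950):
March 27, 1945 → March 27, 1946: 365 days.
March 27, 1946 → March 27, 1947: 365 days.
March 27, 1947 → March 27, 1948: 366 days (1948 is a leap year).
March 27, 1948 → March 27, 1949: 365 days.
March 27, 1949 → March 27, 1950: 365 days.
March 1950: 31 − 27 = 4 days remain.
Then April (30), May (31), June (30), July (31), August (31), September (30), October (31), November (30): 30 + 31 + 30 + 31 + 31 + 30 + 31 + 30 = 244 days.
December 1, 1950: 1 day.
Residual: 249 days.
Total: 2075 days.
2075 mod 7 = 3, so 3 days before Friday is Tuesday.

Tuesday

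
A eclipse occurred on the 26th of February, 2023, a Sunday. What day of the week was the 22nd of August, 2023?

February 2023: 28 − 26 = 2 days remain (2023 is not a leap year, so February has 28 days).
Then March (31), April (30), May (31), June (30), July (31): 31 + 30 + 31 + 30 + 31 = 153 days.
August 1–22, 2023: 22 days.
Total: 2 + 153 + 22 = 177 days.
177 mod 7 = 2, so 2 days after Sunday is Tuesday.

Tuesday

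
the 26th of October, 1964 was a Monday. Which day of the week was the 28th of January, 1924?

Count forward from the earlier date (January 28, 1924) to the later (October 26, 1964):
From January 28, 1924 to January 28, 1964: 40 years, of which 10 contain a Feb 29 — 30×365 + 10×366 = 14610 days.
January 1964: 31 − 28 = 3 days remain.
Then February 1964 (29), March (31), April (30), May (31), June (30), July (31), August (31), September (30): 29 + 31 + 30 + 31 + 30 + 31 + 31 + 30 = 243 days.
October 1–26, 1964: 26 days.
Residual: 272 days.
Total: 14882 days.
14882 is a multiple of 7, so the 28th of January, 1924 falls on the same weekday: Monday.

Monday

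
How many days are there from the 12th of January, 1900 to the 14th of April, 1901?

457

Day-of-year of January 12, 1900: 12.
Day-of-year of April 14, 1901: 104.
1900 has 365 days, so 365 − 12 = 353 days remain in 1900.
Total: 353 + 104 = 457 days.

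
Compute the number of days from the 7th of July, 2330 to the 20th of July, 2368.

Day-of-year of July 7, 2330: 188.
Day-of-year of July 20, 2368: 202.
2330 has 365 days, so 365 − 188 = 177 days remain in 2330.
Full years 2331–2367: 28 common + 9 leap = 28×365 + 9×366 = 13514 days.
Total: 177 + 13514 + 202 = 13893 days.

13893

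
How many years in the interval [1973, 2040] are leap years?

17

Years divisible by 4: 1976, 1980, …, 2040 — 17 in all.
2000 is divisible by 400, so still leap.
No century exceptions apply. Count: 17.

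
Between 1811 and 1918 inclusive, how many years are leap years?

Years divisible by 4: 1812, 1816, …, 1916 — 27 in all.
Of these, 1900 is divisible by 100 but not 400, so not leap.
Leap years: 27 − 1 = 26.

26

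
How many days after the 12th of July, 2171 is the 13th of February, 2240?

Day-of-year of July 12, 2171: 193.
Day-of-year of February 13, 2240: 44.
2171 has 365 days, so 365 − 193 = 172 days remain in 2171.
Full years 2172–2239: 52 common + 16 leap = 52×365 + 16×366 = 24836 days.
Total: 172 + 24836 + 44 = 25052 days.

25052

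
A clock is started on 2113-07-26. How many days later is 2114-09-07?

July 26, 2113 → July 26, 2114: 365 days.
July 2114: 31 − 26 = 5 days remain.
Then August (31): 31 days.
September 1–7, 2114: 7 days.
Residual: 43 days.
Total: 408 days.

408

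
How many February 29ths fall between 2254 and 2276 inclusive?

Years divisible by 4 in [2254, 2276]: 2256, 2260, 2264, 2268, 2272, 2276.
No century exceptions apply. Count: 6.

6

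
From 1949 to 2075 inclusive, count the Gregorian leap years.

31

Years divisible by 4: 1952, 1956, …, 2072 — 31 in all.
2000 is divisible by 400, so still leap.
No century exceptions apply. Count: 31.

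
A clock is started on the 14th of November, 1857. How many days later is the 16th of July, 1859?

Day-of-year of November 14, 1857: 318.
Day-of-year of July 16, 1859: 197.
1857 has 365 days, so 365 − 318 = 47 days remain in 1857.
Full years: 1858: 365. Sum = 365.
Total: 47 + 365 + 197 = 609 days.

609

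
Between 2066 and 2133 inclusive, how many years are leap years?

16

Years divisible by 4: 2068, 2072, …, 2132 — 17 in all.
Of these, 2100 is divisible by 100 but not 400, so not leap.
Leap years: 17 − 1 = 16.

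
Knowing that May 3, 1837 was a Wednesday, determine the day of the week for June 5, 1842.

Sunday

May 3, 1837 → May 3, 1838: 365 days.
May 3, 1838 → May 3, 1839: 365 days.
May 3, 1839 → May 3, 1840: 366 days (1840 is a leap year).
May 3, 1840 → May 3, 1841: 365 days.
May 3, 1841 → May 3, 1842: 365 days.
May 1842: 31 − 3 = 28 days remain.
June 1–5, 1842: 5 days.
Residual: 33 days.
Total: 1859 days.
1859 mod 7 = 4, so 4 days after Wednesday is Sunday.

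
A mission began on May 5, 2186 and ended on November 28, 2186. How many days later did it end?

May 2186: 31 − 5 = 26 days remain.
Then June (30), July (31), August (31), September (30), October (31): 30 + 31 + 31 + 30 + 31 = 153 days.
November 1–28, 2186: 28 days.
Total: 26 + 153 + 28 = 207 days.

207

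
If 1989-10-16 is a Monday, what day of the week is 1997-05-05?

Monday

From October 16, 1989 to October 16, 1996: 7 years, of which 2 contain a Feb 29 — 5×365 + 2×366 = 2557 days.
October 1996: 31 − 16 = 15 days remain.
Then November (30), December (31), January (31), February 1997 (28), March (31), April (30): 30 + 31 + 31 + 28 + 31 + 30 = 181 days.
May 1–5, 1997: 5 days.
Residual: 201 days.
Total: 2758 days.
2758 is a multiple of 7, so 1997-05-05 falls on the same weekday: Monday.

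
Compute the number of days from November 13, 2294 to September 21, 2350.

20400

Day-of-year of November 13, 2294: 317.
Day-of-year of September 21, 2350: 264.
2294 has 365 days, so 365 − 317 = 48 days remain in 2294.
Full years 2295–2349: 42 common + 13 leap = 42×365 + 13×366 = 20088 days.
Total: 48 + 20088 + 264 = 20400 days.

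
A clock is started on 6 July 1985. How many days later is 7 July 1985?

Within July 1985: 7 − 6 = 1 day.

1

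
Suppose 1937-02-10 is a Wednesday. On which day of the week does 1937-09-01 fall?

Wednesday

February 1937: 28 − 10 = 18 days remain (1937 is not a leap year, so February has 28 days).
Then March (31), April (30), May (31), June (30), July (31), August (31): 31 + 30 + 31 + 30 + 31 + 31 = 184 days.
September 1, 1937: 1 day.
Total: 18 + 184 + 1 = 203 days.
203 is a multiple of 7, so 1937-09-01 falls on the same weekday: Wednesday.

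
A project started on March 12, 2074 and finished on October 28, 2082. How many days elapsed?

Day-of-year of March 12, 2074: 71.
Day-of-year of October 28, 2082: 301.
2074 has 365 days, so 365 − 71 = 294 days remain in 2074.
Full years 2075–2081: 5 common + 2 leap = 5×365 + 2×366 = 2557 days.
Total: 294 + 2557 + 301 = 3152 days.

3152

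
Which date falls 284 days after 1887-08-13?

1888-05-23

Count 284 days after August 13, 1887:
Day-of-year of August 13, 1887: 225.
Day-of-year of May 23, 1888: 144.
1887 has 365 days, so 365 − 225 = 140 days remain in 1887.
Total: 140 + 144 = 284 days.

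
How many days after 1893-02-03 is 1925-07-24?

11858

Day-of-year of February 3, 1893: 34.
Day-of-year of July 24, 1925: 205.
1893 has 365 days, so 365 − 34 = 331 days remain in 1893.
Full years 1894–1924: 24 common + 7 leap = 24×365 + 7×366 = 11322 days.
Total: 331 + 11322 + 205 = 11858 days.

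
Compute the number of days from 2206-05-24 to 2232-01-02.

Day-of-year of May 24, 2206: 144.
Day-of-year of January 2, 2232: 2.
2206 has 365 days, so 365 − 144 = 221 days remain in 2206.
Full years 2207–2231: 19 common + 6 leap = 19×365 + 6×366 = 9131 days.
Total: 221 + 9131 + 2 = 9354 days.

9354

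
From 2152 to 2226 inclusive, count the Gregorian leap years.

18

Years divisible by 4: 2152, 2156, …, 2224 — 19 in all.
Of these, 2200 is divisible by 100 but not 400, so not leap.
Leap years: 19 − 1 = 18.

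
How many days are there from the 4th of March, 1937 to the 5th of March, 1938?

366

March 1937: 31 − 4 = 27 days remain.
Then 11 full months totalling 334 days.
March 1–5, 1938: 5 days.
Total: 27 + 334 + 5 = 366 days.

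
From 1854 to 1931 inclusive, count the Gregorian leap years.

Years divisible by 4: 1856, 1860, …, 1928 — 19 in all.
Of these, 1900 is divisible by 100 but not 400, so not leap.
Leap years: 19 − 1 = 18.

18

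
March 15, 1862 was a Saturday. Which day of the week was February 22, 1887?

Day-of-year of March 15, 1862: 74.
Day-of-year of February 22, 1887: 53.
1862 has 365 days, so 365 − 74 = 291 days remain in 1862.
Full years 1863–1886: 18 common + 6 leap = 18×365 + 6×366 = 8766 days.
Total: 291 + 8766 + 53 = 9110 days.
9110 mod 7 = 3, so 3 days after Saturday is Tuesday.

Tuesday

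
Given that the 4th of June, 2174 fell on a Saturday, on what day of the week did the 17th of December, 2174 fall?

Saturday

June 2174: 30 − 4 = 26 days remain.
Then July (31), August (31), September (30), October (31), November (30): 31 + 31 + 30 + 31 + 30 = 153 days.
December 1–17, 2174: 17 days.
Total: 26 + 153 + 17 = 196 days.
196 is a multiple of 7, so the 17th of December, 2174 falls on the same weekday: Saturday.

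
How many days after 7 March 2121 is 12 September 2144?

8590

Day-of-year of March 7, 2121: 66.
Day-of-year of September 12, 2144: 256.
2121 has 365 days, so 365 − 66 = 299 days remain in 2121.
Full years 2122–2143: 17 common + 5 leap = 17×365 + 5×366 = 8035 days.
Total: 299 + 8035 + 256 = 8590 days.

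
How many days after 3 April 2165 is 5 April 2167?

April 3, 2165 → April 3, 2166: 365 days.
April 3, 2166 → April 3, 2167: 365 days.
Within April 2167: 5 − 3 = 2 days.
Total: 732 days.

732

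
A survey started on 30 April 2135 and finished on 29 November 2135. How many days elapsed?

April 2135: 30 − 30 = 0 days remain.
Then May (31), June (30), July (31), August (31), September (30), October (31): 31 + 30 + 31 + 31 + 30 + 31 = 184 days.
November 1–29, 2135: 29 days.
Total: 0 + 184 + 29 = 213 days.

213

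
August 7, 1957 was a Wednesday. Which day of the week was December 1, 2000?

Friday

From August 7, 1957 to August 7, 2000: 43 years, of which 11 contain a Feb 29 — 32×365 + 11×366 = 15706 days.
(2000 is a leap year (divisible by 400).)
August 2000: 31 − 7 = 24 days remain.
Then September (30), October (31), November (30): 30 + 31 + 30 = 91 days.
December 1, 2000: 1 day.
Residual: 116 days.
Total: 15822 days.
15822 mod 7 = 2, so 2 days after Wednesday is Friday.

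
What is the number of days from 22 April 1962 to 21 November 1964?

April 22, 1962 → April 22, 1963: 365 days.
April 22, 1963 → April 22, 1964: 366 days (1964 is a leap year).
April 1964: 30 − 22 = 8 days remain.
Then May (31), June (30), July (31), August (31), September (30), October (31): 31 + 30 + 31 + 31 + 30 + 31 = 184 days.
November 1–21, 1964: 21 days.
Residual: 213 days.
Total: 944 days.

944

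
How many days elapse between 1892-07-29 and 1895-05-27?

1032

Day-of-year of July 29, 1892: 211.
Day-of-year of May 27, 1895: 147.
1892 has 366 days, so 366 − 211 = 155 days remain in 1892.
Full years: 1893: 365; 1894: 365. Sum = 730.
Total: 155 + 730 + 147 = 1032 days.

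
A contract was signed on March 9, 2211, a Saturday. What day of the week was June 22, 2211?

Saturday

March 2211: 31 − 9 = 22 days remain.
Then April (30), May (31): 30 + 31 = 61 days.
June 1–22, 2211: 22 days.
Total: 22 + 61 + 22 = 105 days.
105 is a multiple of 7, so June 22, 2211 falls on the same weekday: Saturday.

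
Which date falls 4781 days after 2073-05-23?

2086-06-25

Count 4781 days after May 23, 2073:
From May 23, 2073 to May 23, 2086: 13 years, of which 3 contain a Feb 29 — 10×365 + 3×366 = 4748 days.
May 2086: 31 − 23 = 8 days remain.
June 1–25, 2086: 25 days.
Residual: 33 days.
Total: 4781 days.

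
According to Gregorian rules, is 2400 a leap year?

2400 is a leap year (divisible by 400).

Yes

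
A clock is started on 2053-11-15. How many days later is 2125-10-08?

26259

Day-of-year of November 15, 2053: 319.
Day-of-year of October 8, 2125: 281.
2053 has 365 days, so 365 − 319 = 46 days remain in 2053.
Full years 2054–2124: 54 common + 17 leap = 54×365 + 17×366 = 25932 days.
Total: 46 + 25932 + 281 = 26259 days.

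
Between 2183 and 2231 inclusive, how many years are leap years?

Years divisible by 4 in [2183, 2231]: 2184, 2188, 2192, 2196, 2200, 2204, 2208, 2212, 2216, 2220, 2224, 2228.
Of these, 2200 is divisible by 100 but not 400, so not leap.
Leap years: 12 − 1 = 11.

11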